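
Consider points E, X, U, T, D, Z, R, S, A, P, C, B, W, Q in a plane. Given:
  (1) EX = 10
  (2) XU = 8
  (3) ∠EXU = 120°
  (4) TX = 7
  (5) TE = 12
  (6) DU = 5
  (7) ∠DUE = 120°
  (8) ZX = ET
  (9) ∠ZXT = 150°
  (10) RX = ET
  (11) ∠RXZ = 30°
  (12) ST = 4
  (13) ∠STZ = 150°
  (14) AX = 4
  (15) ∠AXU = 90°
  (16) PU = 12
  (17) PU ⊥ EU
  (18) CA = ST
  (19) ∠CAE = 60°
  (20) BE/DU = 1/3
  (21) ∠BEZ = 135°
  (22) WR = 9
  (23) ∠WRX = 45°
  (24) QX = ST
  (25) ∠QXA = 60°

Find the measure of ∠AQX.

From the given relations: QX = ST = 4.
Step 1: By the law of cosines on triangle QXA: QA² = 4² + 4² − 2·4·4·cos(60°) = 16, so QA = 4.
Step 2: By the inverse law of cosines on triangle AQX: cos(∠AQX) = (4² + 4² − 4²) / (2·4·4) = 16/32 = 0.5, so ∠AQX = 60°.

Therefore, the measure of angle ∠AQX = 60°.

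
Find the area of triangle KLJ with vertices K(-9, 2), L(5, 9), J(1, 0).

The Shoelace formula computes the area from vertex coordinates by summing cross products.
For vertices (-9,2), (5,9), (1,0):
Signed sum = -9*9 - 5*2 + 5*0 - 1*9 + 1*2 - -9*0
= -91 + -9 + 2 = -98
Area = (1/2)|-98| = 49.

49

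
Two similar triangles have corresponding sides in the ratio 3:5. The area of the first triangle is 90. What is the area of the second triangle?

Area ratio = (3/5)^2 = 9/25. Area of the second triangle = 90 * 25/9 = 250.

250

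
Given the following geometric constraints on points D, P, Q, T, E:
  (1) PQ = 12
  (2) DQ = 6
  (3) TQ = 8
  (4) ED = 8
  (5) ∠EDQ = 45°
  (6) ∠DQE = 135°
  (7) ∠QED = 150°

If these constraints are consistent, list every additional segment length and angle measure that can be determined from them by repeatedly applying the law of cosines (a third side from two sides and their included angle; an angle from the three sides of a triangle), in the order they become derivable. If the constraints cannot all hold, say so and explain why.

These constraints are not satisfiable: (5), (6) and (7) are the three interior angles of triangle EDQ, which must sum to 180°, but 45° + 135° + 150° = 330°. No planar figure meets all of them, so nothing further can be derived.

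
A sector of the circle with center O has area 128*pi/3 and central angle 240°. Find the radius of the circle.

Sector area A = πr² × θ/360, so r² = 360A / (πθ).
r² = 360 × 128*pi/3 / (π × 240)
r² = 64
r = 8

8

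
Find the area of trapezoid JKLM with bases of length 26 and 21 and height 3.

Area = (26 + 21) * 3 / 2 = 141 / 2 = 141/2

141/2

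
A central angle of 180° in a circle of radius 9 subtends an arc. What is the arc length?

Arc length = 2π(9)(1/2) = 9*pi

9*pi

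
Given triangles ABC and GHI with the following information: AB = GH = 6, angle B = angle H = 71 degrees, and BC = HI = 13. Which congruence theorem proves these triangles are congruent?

The given information matches SAS: Two pairs of corresponding sides and the included angle are equal (Side-Angle-Side).

SAS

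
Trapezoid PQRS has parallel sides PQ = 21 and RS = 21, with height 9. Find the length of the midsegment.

The midsegment (median) of a trapezoid connects the midpoints of the non-parallel sides.
Its length is the average of the two bases: (21 + 21) / 2 = 21.

21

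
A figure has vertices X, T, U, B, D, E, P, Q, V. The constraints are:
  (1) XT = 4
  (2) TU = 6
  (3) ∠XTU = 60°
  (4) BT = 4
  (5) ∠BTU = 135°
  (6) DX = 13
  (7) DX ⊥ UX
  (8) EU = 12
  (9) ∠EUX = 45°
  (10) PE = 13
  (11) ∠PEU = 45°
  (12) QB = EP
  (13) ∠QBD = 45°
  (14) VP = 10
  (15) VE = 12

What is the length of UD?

Step 1: By the law of cosines on triangle UTX: UX² = 6² + 4² − 2·6·4·cos(60°) = 28, so UX = 2·√7.
Step 2: By the law of cosines on triangle UXD: UD² = (2·√7)² + 13² − 2·2·√7·13·cos(90°) = 197, so UD = √197.

Therefore, the length of UD = √197.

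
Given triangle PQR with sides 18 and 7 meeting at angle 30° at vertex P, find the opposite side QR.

Law of cosines: QR^2 = 18^2 + 7^2 - 2(18)(7)cos(30°) = 373 - 126*sqrt(3), so QR = sqrt(373 - 126*sqrt(3)).

sqrt(373 - 126*sqrt(3))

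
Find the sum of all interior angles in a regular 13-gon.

The sum of interior angles of an n-sided polygon is (n - 2) * 180.
For n = 13: (13 - 2) * 180 = 11 * 180 = 1980 degrees.

1980 degrees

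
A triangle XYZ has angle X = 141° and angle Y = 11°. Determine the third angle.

Let angle Z = x. Then 141 + 11 + x = 180.
x = 180 - 152 = 28 degrees.

28 degrees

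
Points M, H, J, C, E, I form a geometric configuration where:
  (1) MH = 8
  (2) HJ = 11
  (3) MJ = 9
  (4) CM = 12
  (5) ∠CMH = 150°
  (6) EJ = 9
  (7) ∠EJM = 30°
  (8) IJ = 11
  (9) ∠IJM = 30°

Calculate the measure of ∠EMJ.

Step 1: By the law of cosines on triangle MJE: ME² = 9² + 9² − 2·9·9·cos(30°) = 21.7, so ME ≈ 4.66.
Step 2: By the inverse law of cosines on triangle EMJ: cos(∠EMJ) = (4.66² + 9² − 9²) / (2·4.66·9) = 21.7/83.86 = 0.2588, so ∠EMJ = 75°.

Therefore, the measure of angle ∠EMJ = 75°.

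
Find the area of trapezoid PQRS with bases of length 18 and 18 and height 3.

Area of a trapezoid = (base1 + base2) * height / 2
Area = (18 + 18) * 3 / 2
Area = 36 * 3 / 2
Area = 108 / 2
Area = 54

54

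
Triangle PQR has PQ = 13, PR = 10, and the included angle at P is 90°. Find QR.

The included angle is 90°, so the triangle is right-angled at P. The opposite side QR is the hypotenuse.
By the Pythagorean theorem: QR = sqrt(13^2 + 10^2) = sqrt(269) = sqrt(269).

sqrt(269)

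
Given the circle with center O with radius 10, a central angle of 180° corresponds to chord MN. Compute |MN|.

Chord length = 2r sin(θ/2)
= 2 × 10 × sin(180°/2)
= 2 × 10 × sin(90°)
= 20

20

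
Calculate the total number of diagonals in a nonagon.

Total line segments between 9 vertices = C(9,2) = 36.
Subtract the 9 sides: 36 - 9 = 27 diagonals.

27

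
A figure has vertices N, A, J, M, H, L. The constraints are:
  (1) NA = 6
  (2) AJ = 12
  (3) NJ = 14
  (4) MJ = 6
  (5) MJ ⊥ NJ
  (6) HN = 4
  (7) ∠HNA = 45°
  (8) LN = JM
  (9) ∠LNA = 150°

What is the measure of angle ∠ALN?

From the given relations: LN = JM = 6.
Step 1: By the law of cosines on triangle LNA: LA² = 6² + 6² − 2·6·6·cos(150°) = 134.35, so LA ≈ 11.59.
Step 2: By the inverse law of cosines on triangle ALN: cos(∠ALN) = (11.59² + 6² − 6²) / (2·11.59·6) = 134.35/139.09 = 0.9659, so ∠ALN = 15°.

Therefore, the measure of angle ∠ALN = 15°.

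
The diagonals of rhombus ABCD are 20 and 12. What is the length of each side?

Half-diagonals are 10 and 6. side = sqrt(10^2 + 6^2) = sqrt(136) = 2*sqrt(34)

2*sqrt(34)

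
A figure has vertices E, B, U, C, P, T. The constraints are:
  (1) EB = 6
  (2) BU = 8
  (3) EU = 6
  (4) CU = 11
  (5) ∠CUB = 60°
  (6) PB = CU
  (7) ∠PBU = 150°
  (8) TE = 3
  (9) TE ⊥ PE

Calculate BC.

Step 1: By the law of cosines on triangle BUC: BC² = 8² + 11² − 2·8·11·cos(60°) = 97, so BC = √97.

Therefore, the length of BC = √97.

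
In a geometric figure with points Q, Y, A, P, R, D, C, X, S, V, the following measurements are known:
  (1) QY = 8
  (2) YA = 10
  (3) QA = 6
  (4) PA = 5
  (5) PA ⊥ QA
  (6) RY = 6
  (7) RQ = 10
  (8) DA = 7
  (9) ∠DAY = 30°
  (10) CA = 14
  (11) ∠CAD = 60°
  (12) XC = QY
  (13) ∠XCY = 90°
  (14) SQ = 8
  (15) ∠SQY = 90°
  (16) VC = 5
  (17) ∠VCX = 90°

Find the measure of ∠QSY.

Step 1: By the law of cosines on triangle SQY: SY² = 8² + 8² − 2·8·8·cos(90°) = 128, so SY = 8·√2.
Step 2: By the inverse law of cosines on triangle QSY: cos(∠QSY) = (8² + (8·√2)² − 8²) / (2·8·8·√2) = 128/181.02 = 0.7071, so ∠QSY = 45°.

Therefore, the measure of angle ∠QSY = 45°.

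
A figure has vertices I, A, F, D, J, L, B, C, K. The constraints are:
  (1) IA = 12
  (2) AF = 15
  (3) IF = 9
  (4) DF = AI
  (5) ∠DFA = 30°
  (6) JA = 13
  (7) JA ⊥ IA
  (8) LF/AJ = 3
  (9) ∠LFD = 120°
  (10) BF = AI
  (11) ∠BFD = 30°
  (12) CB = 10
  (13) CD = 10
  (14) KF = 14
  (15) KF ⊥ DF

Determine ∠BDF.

From the given relations: DF = AI = 12; BF = AI = 12.
Step 1: By the law of cosines on triangle DFB: DB² = 12² + 12² − 2·12·12·cos(30°) = 38.58, so DB ≈ 6.21.
Step 2: By the inverse law of cosines on triangle BDF: cos(∠BDF) = (6.21² + 12² − 12²) / (2·6.21·12) = 38.58/149.08 = 0.2588, so ∠BDF = 75°.

Therefore, the measure of angle ∠BDF = 75°.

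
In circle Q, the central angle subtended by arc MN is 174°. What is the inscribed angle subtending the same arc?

An inscribed angle intercepts an arc from a point on the circle, while the central angle intercepts the same arc from the center.
The inscribed angle is always half the central angle: 174° / 2 = 87°.

87°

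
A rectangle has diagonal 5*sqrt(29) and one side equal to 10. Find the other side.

b = sqrt(d^2 - a^2) = sqrt(725 - 100) = sqrt(625) = 25

25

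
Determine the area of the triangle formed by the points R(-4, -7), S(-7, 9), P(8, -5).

Shoelace: Area = (1/2)|-4(9--5) + -7(-5--7) + 8(-7-9)| = (1/2)(198) = 99

99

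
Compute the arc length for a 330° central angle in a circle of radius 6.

Arc length = 2π(6)(11/12) = 11*pi

11*pi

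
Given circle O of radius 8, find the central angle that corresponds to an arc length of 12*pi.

θ = 360 × 12*pi / (2π × 8) = 270° (rearranging arc length formula).

270°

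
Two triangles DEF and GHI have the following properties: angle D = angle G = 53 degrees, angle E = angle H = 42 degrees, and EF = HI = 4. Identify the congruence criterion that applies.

Consider the given information: angle D = angle G = 53 degrees, angle E = angle H = 42 degrees, and EF = HI = 4
This is not ASA or HL: ASA requires two angles and the side between them. HL only applies to right triangles with matching hypotenuse and leg.
The correct criterion is AAS. Two pairs of corresponding angles and a non-included side are equal (Angle-Angle-Side).

AAS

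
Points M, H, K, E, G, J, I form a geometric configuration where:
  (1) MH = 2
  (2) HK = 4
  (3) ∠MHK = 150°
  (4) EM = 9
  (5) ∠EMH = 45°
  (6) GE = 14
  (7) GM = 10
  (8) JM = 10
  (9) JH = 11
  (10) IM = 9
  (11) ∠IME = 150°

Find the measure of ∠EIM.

Step 1: By the law of cosines on triangle IME: IE² = 9² + 9² − 2·9·9·cos(150°) = 302.3, so IE ≈ 17.39.
Step 2: By the inverse law of cosines on triangle EIM: cos(∠EIM) = (17.39² + 9² − 9²) / (2·17.39·9) = 302.3/312.96 = 0.9659, so ∠EIM = 15°.

Therefore, the measure of angle ∠EIM = 15°.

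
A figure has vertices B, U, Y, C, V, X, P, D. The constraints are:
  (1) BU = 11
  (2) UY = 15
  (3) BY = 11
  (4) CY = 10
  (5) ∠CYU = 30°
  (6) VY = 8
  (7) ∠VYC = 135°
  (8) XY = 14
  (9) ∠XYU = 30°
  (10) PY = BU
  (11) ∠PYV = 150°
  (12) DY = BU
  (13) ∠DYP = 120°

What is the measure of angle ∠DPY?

From the given relations: PY = BU = 11; DY = BU = 11.
Step 1: By the law of cosines on triangle PYD: PD² = 11² + 11² − 2·11·11·cos(120°) = 363, so PD = 11·√3.
Step 2: By the inverse law of cosines on triangle DPY: cos(∠DPY) = ((11·√3)² + 11² − 11²) / (2·11·√3·11) = 363/419.16 = 0.866, so ∠DPY = 30°.

Therefore, the measure of angle ∠DPY = 30°.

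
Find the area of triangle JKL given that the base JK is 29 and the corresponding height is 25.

Area = (1/2) * base * height
Area = (1/2) * 29 * 25
Area = 725/2

725/2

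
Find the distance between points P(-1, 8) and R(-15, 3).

d = sqrt((-15 - -1)^2 + (3 - 8)^2)
d = sqrt(-14^2 + -5^2)
d = sqrt(196 + 25)
d = sqrt(221)

sqrt(221)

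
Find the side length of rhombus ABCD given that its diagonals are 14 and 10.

The diagonals of a rhombus bisect each other at right angles.
Half-diagonals: 14/2 = 7 and 10/2 = 5
side = sqrt(7^2 + 5^2)
side = sqrt(49 + 25)
side = sqrt(74)

sqrt(74)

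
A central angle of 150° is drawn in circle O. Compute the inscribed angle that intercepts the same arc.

An inscribed angle intercepts an arc from a point on the circle, while the central angle intercepts the same arc from the center.
The inscribed angle is always half the central angle: 150° / 2 = 75°.

75°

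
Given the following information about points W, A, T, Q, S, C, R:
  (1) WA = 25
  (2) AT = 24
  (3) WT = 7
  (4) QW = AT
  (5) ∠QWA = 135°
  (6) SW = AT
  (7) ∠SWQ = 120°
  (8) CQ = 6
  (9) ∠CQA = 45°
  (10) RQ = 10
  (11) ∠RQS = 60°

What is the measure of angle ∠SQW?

From the given relations: QW = AT = 24; SW = AT = 24.
Step 1: By the law of cosines on triangle QWS: QS² = 24² + 24² − 2·24·24·cos(120°) = 1728, so QS ≈ 41.57.
Step 2: By the inverse law of cosines on triangle SQW: cos(∠SQW) = (41.57² + 24² − 24²) / (2·41.57·24) = 1728/1995.32 = 0.866, so ∠SQW = 30°.

Therefore, the measure of angle ∠SQW = 30°.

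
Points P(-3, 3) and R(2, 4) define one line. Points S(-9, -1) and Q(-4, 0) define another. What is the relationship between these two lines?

Slope of line 1: m1 = (4 - 3)/(2 - -3) = 1/5 = 1/5
Slope of line 2: m2 = (0 - -1)/(-4 - -9) = 1/5 = 1/5
Two lines are parallel if and only if they have equal slopes (or both are vertical).
Here m1 = m2 = 1/5, confirming the lines are parallel.

Parallel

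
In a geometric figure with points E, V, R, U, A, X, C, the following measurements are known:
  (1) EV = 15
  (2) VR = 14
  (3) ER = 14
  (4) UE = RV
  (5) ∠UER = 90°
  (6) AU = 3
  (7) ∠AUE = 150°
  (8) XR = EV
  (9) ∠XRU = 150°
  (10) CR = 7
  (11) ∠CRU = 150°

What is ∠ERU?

From the given relations: UE = RV = 14.
Step 1: By the law of cosines on triangle REU: RU² = 14² + 14² − 2·14·14·cos(90°) = 392, so RU = 14·√2.
Step 2: By the inverse law of cosines on triangle ERU: cos(∠ERU) = (14² + (14·√2)² − 14²) / (2·14·14·√2) = 392/554.37 = 0.7071, so ∠ERU = 45°.

Therefore, the measure of angle ∠ERU = 45°.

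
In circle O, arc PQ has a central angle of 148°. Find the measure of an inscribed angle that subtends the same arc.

An inscribed angle intercepts an arc from a point on the circle, while the central angle intercepts the same arc from the center.
The inscribed angle is always half the central angle: 148° / 2 = 74°.

74°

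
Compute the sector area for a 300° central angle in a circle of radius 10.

Sector area = πr² × θ/360
= π × 10² × 5/6
= π × 100 × 5/6
= 250*pi/3

250*pi/3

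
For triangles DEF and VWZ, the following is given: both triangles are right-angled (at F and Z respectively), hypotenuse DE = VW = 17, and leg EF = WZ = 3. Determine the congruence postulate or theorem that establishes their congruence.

The given information matches HL: The hypotenuse and one leg of two right triangles are equal (Hypotenuse-Leg).

HL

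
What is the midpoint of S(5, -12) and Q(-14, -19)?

The midpoint is the average of the coordinates:
x: (5 + -14)/2 = -9/2
y: (-12 + -19)/2 = -31/2
Midpoint = (-9/2, -31/2)

(-9/2, -31/2)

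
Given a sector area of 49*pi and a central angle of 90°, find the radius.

The sector covers 90°/360° = 1/4 of the full circle.
Full circle area = 49*pi / 1/4 = 196*pi.
Since full area = πr², we get r² = 196*pi/π = 196, so r = 14.

14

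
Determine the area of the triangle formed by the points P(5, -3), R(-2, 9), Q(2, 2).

Shoelace: Area = (1/2)|5(9-2) + -2(2--3) + 2(-3-9)| = (1/2)(1) = 1/2

1/2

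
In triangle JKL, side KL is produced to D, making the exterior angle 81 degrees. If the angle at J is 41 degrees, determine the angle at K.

The exterior angle theorem states that an exterior angle equals the sum of the two non-adjacent interior angles.
So 81 = 41 + angle K, which gives angle K = 81 - 41 = 40 degrees.

40 degrees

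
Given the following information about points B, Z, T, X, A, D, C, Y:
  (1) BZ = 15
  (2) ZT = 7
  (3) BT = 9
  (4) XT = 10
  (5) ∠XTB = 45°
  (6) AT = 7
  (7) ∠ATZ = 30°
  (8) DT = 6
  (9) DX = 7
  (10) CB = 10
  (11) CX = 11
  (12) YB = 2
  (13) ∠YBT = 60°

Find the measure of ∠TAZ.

Step 1: By the law of cosines on triangle ATZ: AZ² = 7² + 7² − 2·7·7·cos(30°) = 13.13, so AZ ≈ 3.62.
Step 2: By the inverse law of cosines on triangle TAZ: cos(∠TAZ) = (7² + 3.62² − 7²) / (2·7·3.62) = 13.13/50.73 = 0.2588, so ∠TAZ = 75°.

Therefore, the measure of angle ∠TAZ = 75°.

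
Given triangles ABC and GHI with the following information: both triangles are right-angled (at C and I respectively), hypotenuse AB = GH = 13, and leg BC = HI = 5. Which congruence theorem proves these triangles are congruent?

The given information matches HL: The hypotenuse and one leg of two right triangles are equal (Hypotenuse-Leg).

HL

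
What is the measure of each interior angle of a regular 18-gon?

Each interior angle of a regular n-gon is (n - 2) * 180 / n.
For n = 18: (18 - 2) * 180 / 18 = 2880/18 = 160 degrees.

160 degrees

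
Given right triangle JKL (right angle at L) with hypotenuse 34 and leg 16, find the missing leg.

Rearranging the Pythagorean theorem to solve for the unknown leg:
leg^2 = hypotenuse^2 - known_leg^2 = 1156 - 256 = 900
leg = sqrt(900) = 30.

30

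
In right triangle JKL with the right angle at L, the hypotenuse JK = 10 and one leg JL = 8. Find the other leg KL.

KL = sqrt(10^2 - 8^2) = sqrt(36) = 6

6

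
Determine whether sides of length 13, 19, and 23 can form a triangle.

Check all three triangle inequalities:
13 + 19 = 32 > 23 ✓
13 + 23 = 36 > 19 ✓
19 + 23 = 42 > 13 ✓
All conditions hold, so these sides form a valid triangle.

Yes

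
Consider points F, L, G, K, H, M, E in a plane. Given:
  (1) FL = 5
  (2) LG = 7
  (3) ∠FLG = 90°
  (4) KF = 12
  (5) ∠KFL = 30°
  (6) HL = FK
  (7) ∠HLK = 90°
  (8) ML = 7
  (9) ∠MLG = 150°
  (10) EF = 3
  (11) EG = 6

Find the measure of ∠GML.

Step 1: By the law of cosines on triangle MLG: MG² = 7² + 7² − 2·7·7·cos(150°) = 182.87, so MG ≈ 13.52.
Step 2: By the inverse law of cosines on triangle GML: cos(∠GML) = (13.52² + 7² − 7²) / (2·13.52·7) = 182.87/189.32 = 0.9659, so ∠GML = 15°.

Therefore, the measure of angle ∠GML = 15°.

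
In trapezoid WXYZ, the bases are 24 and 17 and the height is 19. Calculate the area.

Area of a trapezoid = (base1 + base2) * height / 2
Area = (24 + 17) * 19 / 2
Area = 41 * 19 / 2
Area = 779 / 2
Area = 779/2

779/2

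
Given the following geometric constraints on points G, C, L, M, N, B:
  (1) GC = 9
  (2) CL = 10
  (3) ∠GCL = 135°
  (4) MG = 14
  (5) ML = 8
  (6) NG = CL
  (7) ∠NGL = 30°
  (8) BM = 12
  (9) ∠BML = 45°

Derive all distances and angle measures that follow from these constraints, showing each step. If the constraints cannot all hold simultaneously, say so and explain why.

The constraints are consistent.

From the given relations:
  NG = CL = 10

Step 1: From GC = 9, CL = 10, and ∠GCL = 135°, by the law of cosines:
  GL² = GC² + CL² - 2·GC·CL·cos(135°) = 81 + 100 + 127.3 = 308.3
  GL ≈ 17.56

Step 2: From LM = 8, MB = 12, and ∠LMB = 45°, by the law of cosines:
  LB² = LM² + MB² - 2·LM·MB·cos(45°) = 64 + 144 - 135.8 = 72.24
  LB ≈ 8.5

Step 3: From LG = 17.56, GN = 10, and ∠LGN = 30°, by the law of cosines:
  LN² = LG² + GN² - 2·LG·GN·cos(30°) = 308.3 + 100 - 304.1 = 104.2
  LN ≈ 10.21

Step 4: From GC = 9, GL = 17.56, CL = 10, by the inverse law of cosines:
  cos(∠CGL) = (GC² + GL² - CL²) / (2·GC·GL)
  ∠CGL = 23.75°

Step 5: From GL = 17.56, GM = 14, LM = 8, by the inverse law of cosines:
  cos(∠LGM) = (GL² + GM² - LM²) / (2·GL·GM)
  ∠LGM = 26.42°

Step 6: From LB = 8.5, LM = 8, BM = 12, by the inverse law of cosines:
  cos(∠BLM) = (LB² + LM² - BM²) / (2·LB·LM)
  ∠BLM = 93.27°

Step 7: From LC = 10, LG = 17.56, CG = 9, by the inverse law of cosines:
  cos(∠CLG) = (LC² + LG² - CG²) / (2·LC·LG)
  ∠CLG = 21.25°

Step 8: From LG = 17.56, LM = 8, GM = 14, by the inverse law of cosines:
  cos(∠GLM) = (LG² + LM² - GM²) / (2·LG·LM)
  ∠GLM = 51.13°

Step 9: From MG = 14, ML = 8, GL = 17.56, by the inverse law of cosines:
  cos(∠GML) = (MG² + ML² - GL²) / (2·MG·ML)
  ∠GML = 102.45°

Step 10: From BL = 8.5, BM = 12, LM = 8, by the inverse law of cosines:
  cos(∠LBM) = (BL² + BM² - LM²) / (2·BL·BM)
  ∠LBM = 41.73°

Step 11: From LG = 17.56, LN = 10.21, GN = 10, by the inverse law of cosines:
  cos(∠GLN) = (LG² + LN² - GN²) / (2·LG·LN)
  ∠GLN = 29.33°

Step 12: From NG = 10, NL = 10.21, GL = 17.56, by the inverse law of cosines:
  cos(∠GNL) = (NG² + NL² - GL²) / (2·NG·NL)
  ∠GNL = 120.67°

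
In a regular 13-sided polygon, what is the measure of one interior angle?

Each interior angle of a regular n-gon is (n - 2) * 180 / n.
For n = 13: (13 - 2) * 180 / 13 = 1980/13 = 1980/13 degrees.

1980/13 degrees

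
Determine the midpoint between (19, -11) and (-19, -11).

The midpoint is the average of the coordinates:
x: (19 + -19)/2 = 0
y: (-11 + -11)/2 = -11
Midpoint = (0, -11)

(0, -11)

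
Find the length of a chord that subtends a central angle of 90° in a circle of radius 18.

Chord length = 2r sin(θ/2)
= 2 × 18 × sin(90°/2)
= 2 × 18 × sin(45°)
= 18*sqrt(2)

18*sqrt(2)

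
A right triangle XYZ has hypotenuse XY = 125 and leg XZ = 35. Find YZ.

Rearranging the Pythagorean theorem to solve for the unknown leg:
leg^2 = hypotenuse^2 - known_leg^2 = 15625 - 1225 = 14400
leg = sqrt(14400) = 120.

120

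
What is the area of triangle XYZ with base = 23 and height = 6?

Area = (1/2) * base * height
Area = (1/2) * 23 * 6
Area = 69

69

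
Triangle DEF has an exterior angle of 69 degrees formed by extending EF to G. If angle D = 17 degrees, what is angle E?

The exterior angle theorem states that an exterior angle equals the sum of the two non-adjacent interior angles.
So 69 = 17 + angle E, which gives angle E = 69 - 17 = 52 degrees.

52 degrees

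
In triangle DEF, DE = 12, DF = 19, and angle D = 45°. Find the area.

Area = (1/2)(12)(19) sin(45°) = (1/2)(12)(19)(sqrt(2)/2) = 57*sqrt(2)

57*sqrt(2)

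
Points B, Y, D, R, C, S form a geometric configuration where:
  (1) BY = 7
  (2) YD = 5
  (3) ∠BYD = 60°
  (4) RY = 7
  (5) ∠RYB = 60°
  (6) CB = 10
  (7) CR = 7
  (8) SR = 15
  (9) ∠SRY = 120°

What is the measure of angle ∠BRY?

Step 1: By the law of cosines on triangle RYB: RB² = 7² + 7² − 2·7·7·cos(60°) = 49, so RB = 7.
Step 2: By the inverse law of cosines on triangle BRY: cos(∠BRY) = (7² + 7² − 7²) / (2·7·7) = 49/98 = 0.5, so ∠BRY = 60°.

Therefore, the measure of angle ∠BRY = 60°.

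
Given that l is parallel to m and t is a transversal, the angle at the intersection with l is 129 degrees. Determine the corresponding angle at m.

Corresponding angles formed by parallel lines and a transversal are equal.
The given angle is 129 degrees.
The corresponding angle = 129 degrees.

129 degrees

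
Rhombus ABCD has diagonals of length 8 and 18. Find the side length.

In a rhombus, the diagonals bisect each other perpendicularly, creating four congruent right triangles.
Each triangle has legs 4 (half of 8) and 9 (half of 18).
The hypotenuse of each right triangle is a side of the rhombus:
side = sqrt(4^2 + 9^2) = sqrt(97)

sqrt(97)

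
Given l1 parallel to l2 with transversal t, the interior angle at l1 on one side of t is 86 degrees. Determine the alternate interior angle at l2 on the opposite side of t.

Alternate interior angles are equal: 86 degrees.

86 degrees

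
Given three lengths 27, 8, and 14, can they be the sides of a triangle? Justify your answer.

Check the triangle inequality: 8 + 14 = 22 ≤ 27.
Since the sum of two sides does not exceed the third, no triangle can be formed.

No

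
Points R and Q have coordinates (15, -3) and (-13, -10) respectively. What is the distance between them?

d = sqrt((-13 - 15)^2 + (-10 - -3)^2)
d = sqrt(-28^2 + -7^2)
d = sqrt(784 + 49)
d = sqrt(833) = 7*sqrt(17)

7*sqrt(17)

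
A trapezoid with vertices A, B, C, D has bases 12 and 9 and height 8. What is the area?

A trapezoid's area equals the midsegment times the height.
The midsegment is (12 + 9) / 2 = 21/2.
Area = 21/2 * 8 = 84.

84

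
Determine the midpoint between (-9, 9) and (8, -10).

The midpoint is the point halfway along the segment.
Move half the horizontal distance: -9 + (8 - -9)/2 = -9 + 17/2 = -1/2
Move half the vertical distance: 9 + (-10 - 9)/2 = 9 + -19/2 = -1/2
Midpoint = (-1/2, -1/2)

(-1/2, -1/2)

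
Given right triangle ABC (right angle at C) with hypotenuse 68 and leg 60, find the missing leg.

By the Pythagorean theorem: BC^2 = AB^2 - AC^2
BC^2 = 68^2 - 60^2 = 4624 - 3600 = 1024
BC = sqrt(1024) = 32

32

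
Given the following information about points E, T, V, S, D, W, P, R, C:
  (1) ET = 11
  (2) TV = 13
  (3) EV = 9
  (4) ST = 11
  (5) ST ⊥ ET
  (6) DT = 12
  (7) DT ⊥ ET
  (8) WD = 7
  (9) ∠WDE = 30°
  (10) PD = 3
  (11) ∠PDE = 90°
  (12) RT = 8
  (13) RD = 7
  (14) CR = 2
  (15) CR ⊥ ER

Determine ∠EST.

Step 1: By the law of cosines on triangle STE: SE² = 11² + 11² − 2·11·11·cos(90°) = 242, so SE = 11·√2.
Step 2: By the inverse law of cosines on triangle EST: cos(∠EST) = ((11·√2)² + 11² − 11²) / (2·11·√2·11) = 242/342.24 = 0.7071, so ∠EST = 45°.

Therefore, the measure of angle ∠EST = 45°.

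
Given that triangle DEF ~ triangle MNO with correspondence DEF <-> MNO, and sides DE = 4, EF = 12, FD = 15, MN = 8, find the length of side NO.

k = 8/4 = 2. NO = 2 * 12 = 24.

24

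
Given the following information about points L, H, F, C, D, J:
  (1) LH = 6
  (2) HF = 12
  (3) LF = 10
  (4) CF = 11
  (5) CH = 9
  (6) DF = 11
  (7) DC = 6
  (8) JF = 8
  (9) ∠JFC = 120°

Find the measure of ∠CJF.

Step 1: By the law of cosines on triangle JFC: JC² = 8² + 11² − 2·8·11·cos(120°) = 273, so JC ≈ 16.52.
Step 2: By the inverse law of cosines on triangle CJF: cos(∠CJF) = (16.52² + 8² − 11²) / (2·16.52·8) = 216/264.36 = 0.8171, so ∠CJF = 35.21°.

Therefore, the measure of angle ∠CJF = 35.21°.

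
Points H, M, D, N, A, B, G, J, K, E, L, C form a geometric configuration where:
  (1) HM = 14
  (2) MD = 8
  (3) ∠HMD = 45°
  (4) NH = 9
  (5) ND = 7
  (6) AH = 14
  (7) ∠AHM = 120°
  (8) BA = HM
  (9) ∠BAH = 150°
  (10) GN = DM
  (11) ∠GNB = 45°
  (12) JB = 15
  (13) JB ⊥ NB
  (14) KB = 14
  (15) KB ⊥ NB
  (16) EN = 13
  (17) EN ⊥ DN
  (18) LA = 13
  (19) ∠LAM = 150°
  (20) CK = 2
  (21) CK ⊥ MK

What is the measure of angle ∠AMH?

Step 1: By the law of cosines on triangle MHA: MA² = 14² + 14² − 2·14·14·cos(120°) = 588, so MA = 14·√3.
Step 2: By the inverse law of cosines on triangle AMH: cos(∠AMH) = ((14·√3)² + 14² − 14²) / (2·14·√3·14) = 588/678.96 = 0.866, so ∠AMH = 30°.

Therefore, the measure of angle ∠AMH = 30°.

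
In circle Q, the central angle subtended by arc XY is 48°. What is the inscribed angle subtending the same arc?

Inscribed angle = 48° / 2 = 24° (inscribed angle theorem).

24°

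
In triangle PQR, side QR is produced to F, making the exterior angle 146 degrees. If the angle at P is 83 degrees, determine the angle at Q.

By the exterior angle theorem: exterior angle = sum of remote interior angles.
146 = 83 + angle Q
angle Q = 146 - 83 = 63 degrees

63 degrees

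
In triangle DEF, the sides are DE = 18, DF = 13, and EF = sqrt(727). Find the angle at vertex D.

When all three sides of a triangle are known, the law of cosines can be rearranged to find any angle.
cos(C) = (a² + b² - c²) / (2ab) gives cos(D) = -1/2.
Taking the inverse cosine: D = 120°.

120°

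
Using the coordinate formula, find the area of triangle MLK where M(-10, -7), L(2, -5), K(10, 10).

Using the Shoelace formula for a triangle:
Area = (1/2)|x0(y1 - y2) + x1(y2 - y0) + x2(y0 - y1)|
Area = (1/2)|-10(-5 - 10) + 2(10 - -7) + 10(-7 - -5)|
Area = (1/2)|150 + 34 + -20|
Area = (1/2)|164|
Area = (1/2)(164)
Area = 82

82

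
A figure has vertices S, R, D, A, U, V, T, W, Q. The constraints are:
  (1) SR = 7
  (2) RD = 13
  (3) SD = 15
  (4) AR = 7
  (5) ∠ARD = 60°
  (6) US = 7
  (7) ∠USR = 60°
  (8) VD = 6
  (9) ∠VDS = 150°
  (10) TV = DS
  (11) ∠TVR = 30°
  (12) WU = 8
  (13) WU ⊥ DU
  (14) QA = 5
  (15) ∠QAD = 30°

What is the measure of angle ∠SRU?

Step 1: By the law of cosines on triangle RSU: RU² = 7² + 7² − 2·7·7·cos(60°) = 49, so RU = 7.
Step 2: By the inverse law of cosines on triangle SRU: cos(∠SRU) = (7² + 7² − 7²) / (2·7·7) = 49/98 = 0.5, so ∠SRU = 60°.

Therefore, the measure of angle ∠SRU = 60°.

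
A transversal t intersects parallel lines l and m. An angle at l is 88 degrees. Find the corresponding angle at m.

When a transversal crosses parallel lines, angles in the same position at each intersection are called corresponding angles.
These are always equal, so the answer is 88 degrees.

88 degrees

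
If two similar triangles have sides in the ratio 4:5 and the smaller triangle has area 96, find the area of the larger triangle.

The ratio of areas of similar triangles = (side ratio)^2.
Side ratio = 4:5, so area ratio = 16:25.
Area of the larger triangle / Area of the smaller triangle = 25/16
Area of the larger triangle = 96 * 25/16 = 150

150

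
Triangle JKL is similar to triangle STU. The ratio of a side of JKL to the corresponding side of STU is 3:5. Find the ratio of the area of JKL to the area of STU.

Area scales with the square of linear dimensions. If every length is multiplied by 3/5, then the area is multiplied by (3/5)^2 = 9/25.
The area ratio is 9:25.

9:25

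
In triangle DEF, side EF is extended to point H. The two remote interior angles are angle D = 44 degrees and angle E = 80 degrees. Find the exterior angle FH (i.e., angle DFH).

The interior angle at F is 180 - 44 - 80 = 56 degrees.
The exterior angle and interior angle at F are supplementary:
Exterior angle = 180 - 56 = 124 degrees.

124 degrees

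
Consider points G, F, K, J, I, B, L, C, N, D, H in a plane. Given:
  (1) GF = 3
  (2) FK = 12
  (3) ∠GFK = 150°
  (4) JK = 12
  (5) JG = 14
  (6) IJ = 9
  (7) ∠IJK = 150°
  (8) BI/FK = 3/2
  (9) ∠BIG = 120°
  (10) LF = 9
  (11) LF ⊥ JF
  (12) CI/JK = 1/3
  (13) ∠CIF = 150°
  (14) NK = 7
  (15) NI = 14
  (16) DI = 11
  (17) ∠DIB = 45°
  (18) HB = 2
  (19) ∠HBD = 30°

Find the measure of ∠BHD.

From the given relations: BI = 3/2·FK = 3/2·12 = 18.
Step 1: By the law of cosines on triangle BID: BD² = 18² + 11² − 2·18·11·cos(45°) = 164.99, so BD ≈ 12.84.
Step 2: By the law of cosines on triangle HBD: HD² = 2² + 12.84² − 2·2·12.84·cos(30°) = 124.49, so HD ≈ 11.16.
Step 3: By the inverse law of cosines on triangle BHD: cos(∠BHD) = (2² + 11.16² − 12.84²) / (2·2·11.16) = -36.5/44.63 = -0.8177, so ∠BHD = 144.86°.

Therefore, the measure of angle ∠BHD = 144.86°.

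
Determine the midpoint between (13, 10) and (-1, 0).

M = ((x₁ + x₂)/2, (y₁ + y₂)/2)
= ((13 + -1)/2, (10 + 0)/2)
= (12/2, 10/2) = (6, 5)

(6, 5)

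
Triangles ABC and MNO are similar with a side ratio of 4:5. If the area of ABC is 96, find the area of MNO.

Area ratio = (4/5)^2 = 16/25. Area of MNO = 96 * 25/16 = 150.

150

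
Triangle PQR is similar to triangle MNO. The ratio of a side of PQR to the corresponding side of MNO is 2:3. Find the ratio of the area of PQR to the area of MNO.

Area scales with the square of linear dimensions. If every length is multiplied by 2/3, then the area is multiplied by (2/3)^2 = 4/9.
The area ratio is 4:9.

4:9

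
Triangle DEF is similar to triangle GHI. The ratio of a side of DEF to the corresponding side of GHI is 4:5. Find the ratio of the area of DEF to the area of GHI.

Area scales with the square of linear dimensions. If every length is multiplied by 4/5, then the area is multiplied by (4/5)^2 = 16/25.
The area ratio is 16:25.

16:25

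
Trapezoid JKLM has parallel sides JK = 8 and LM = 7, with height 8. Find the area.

A trapezoid's area equals the midsegment times the height.
The midsegment is (8 + 7) / 2 = 15/2.
Area = 15/2 * 8 = 60.

60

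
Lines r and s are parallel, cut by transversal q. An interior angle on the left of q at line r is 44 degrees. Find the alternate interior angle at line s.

Alternate interior angles are equal: 44 degrees.

44 degrees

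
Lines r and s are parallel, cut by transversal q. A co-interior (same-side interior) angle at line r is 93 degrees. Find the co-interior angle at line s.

Co-interior angles (same-side interior) formed by parallel lines and a transversal are supplementary (sum to 180 degrees).
The given angle is 93 degrees.
The co-interior angle = 180 - 93 = 87 degrees.

87 degrees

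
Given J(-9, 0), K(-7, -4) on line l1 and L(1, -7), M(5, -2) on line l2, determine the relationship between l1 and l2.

Slope of line 1: m1 = (-4 - 0)/(-7 - -9) = -4/2 = -2
Slope of line 2: m2 = (-2 - -7)/(5 - 1) = 5/4 = 5/4
m1 != m2 and m1*m2 = -5/2 != -1. Neither.

Neither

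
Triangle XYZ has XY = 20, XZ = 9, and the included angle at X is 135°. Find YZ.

When two sides and the included angle are known, the law of cosines gives the third side.
c^2 = a^2 + b^2 - 2ab cos(C) generalizes the Pythagorean theorem to non-right triangles.
Here: YZ^2 = 400 + 81 - 360*(-sqrt(2)/2) = 180*sqrt(2) + 481
YZ = sqrt(180*sqrt(2) + 481)

sqrt(180*sqrt(2) + 481)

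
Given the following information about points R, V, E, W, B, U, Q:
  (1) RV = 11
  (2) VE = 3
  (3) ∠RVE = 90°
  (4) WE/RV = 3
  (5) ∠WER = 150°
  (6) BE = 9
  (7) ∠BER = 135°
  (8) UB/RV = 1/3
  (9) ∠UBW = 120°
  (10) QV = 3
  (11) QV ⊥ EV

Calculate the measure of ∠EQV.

Step 1: By the law of cosines on triangle QVE: QE² = 3² + 3² − 2·3·3·cos(90°) = 18, so QE = 3·√2.
Step 2: By the inverse law of cosines on triangle EQV: cos(∠EQV) = ((3·√2)² + 3² − 3²) / (2·3·√2·3) = 18/25.46 = 0.7071, so ∠EQV = 45°.

Therefore, the measure of angle ∠EQV = 45°.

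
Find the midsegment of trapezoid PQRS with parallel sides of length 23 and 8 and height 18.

The midsegment (median) of a trapezoid connects the midpoints of the non-parallel sides.
Its length is the average of the two bases: (23 + 8) / 2 = 31/2.

31/2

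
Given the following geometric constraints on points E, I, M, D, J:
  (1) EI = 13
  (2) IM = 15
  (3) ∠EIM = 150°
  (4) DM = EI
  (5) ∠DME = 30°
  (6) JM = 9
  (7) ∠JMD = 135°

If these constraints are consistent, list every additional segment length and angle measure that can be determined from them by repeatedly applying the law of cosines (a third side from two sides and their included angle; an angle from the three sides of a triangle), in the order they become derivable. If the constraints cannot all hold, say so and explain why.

The constraints are consistent. Derivable facts, in order:
After 1 step:
- DJ ≈ 20.38
- EM ≈ 27.05
After 2 steps:
- ED ≈ 17.08
- ∠DJM = 26.81°
- ∠EMI = 13.9°
- ∠IEM = 16.1°
- ∠JDM = 18.19°
After 3 steps:
- ∠DEM = 22.37°
- ∠EDM = 127.63°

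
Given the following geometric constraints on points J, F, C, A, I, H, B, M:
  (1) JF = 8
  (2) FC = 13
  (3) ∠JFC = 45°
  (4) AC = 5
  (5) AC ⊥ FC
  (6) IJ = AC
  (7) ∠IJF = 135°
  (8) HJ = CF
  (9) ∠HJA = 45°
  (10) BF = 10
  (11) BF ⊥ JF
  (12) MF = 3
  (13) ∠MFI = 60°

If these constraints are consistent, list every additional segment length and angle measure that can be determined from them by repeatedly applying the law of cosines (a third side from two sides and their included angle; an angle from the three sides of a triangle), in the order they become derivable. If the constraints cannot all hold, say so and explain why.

The constraints are consistent. Derivable facts, in order:
After 1 step:
- FA = √194
- FI ≈ 12.07
- JB = 2·√41
- JC ≈ 9.27
After 2 steps:
- IM ≈ 10.88
- ∠AFC = 21.04°
- ∠BJF = 51.34°
- ∠CAF = 68.96°
- ∠CJF = 97.39°
- ∠FBJ = 38.66°
- ∠FCJ = 37.61°
- ∠FIJ = 27.96°
- ∠IFJ = 17.04°
After 3 steps:
- ∠FIM = 13.82°
- ∠FMI = 106.18°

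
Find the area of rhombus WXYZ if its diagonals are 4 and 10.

The diagonals of a rhombus divide it into four right triangles.
Each triangle has legs 4/ 2 = 2 and 10/2 = 5, so each has area (1/2)*2*5 = 5.
Four such triangles give total area = (d1 * d2) / 2 = 20.

20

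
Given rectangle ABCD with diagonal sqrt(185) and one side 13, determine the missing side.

b = sqrt(d^2 - a^2) = sqrt(185 - 169) = sqrt(16) = 4

4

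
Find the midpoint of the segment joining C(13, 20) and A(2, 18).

M = ((x₁ + x₂)/2, (y₁ + y₂)/2)
= ((13 + 2)/2, (20 + 18)/2)
= (15/2, 38/2) = (15/2, 19)

(15/2, 19)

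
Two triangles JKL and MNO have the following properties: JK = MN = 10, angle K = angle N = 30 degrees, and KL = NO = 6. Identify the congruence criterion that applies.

The given information matches SAS: Two pairs of corresponding sides and the included angle are equal (Side-Angle-Side).

SAS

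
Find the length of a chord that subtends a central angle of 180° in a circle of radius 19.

Chord = 2(19) sin(90°) = 38

38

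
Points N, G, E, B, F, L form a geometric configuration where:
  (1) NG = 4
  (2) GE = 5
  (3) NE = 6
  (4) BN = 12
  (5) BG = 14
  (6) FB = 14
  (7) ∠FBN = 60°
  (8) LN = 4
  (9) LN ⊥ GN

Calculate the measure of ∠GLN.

Step 1: By the law of cosines on triangle LNG: LG² = 4² + 4² − 2·4·4·cos(90°) = 32, so LG = 4·√2.
Step 2: By the inverse law of cosines on triangle GLN: cos(∠GLN) = ((4·√2)² + 4² − 4²) / (2·4·√2·4) = 32/45.25 = 0.7071, so ∠GLN = 45°.

Therefore, the measure of angle ∠GLN = 45°.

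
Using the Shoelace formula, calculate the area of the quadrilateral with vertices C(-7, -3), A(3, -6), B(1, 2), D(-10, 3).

Using the Shoelace formula for a quadrilateral (vertices in order):
Area = (1/2)|sum of (x_i * y_(i+1) - x_(i+1) * y_i)|
Terms: (-7*-6 - 3*-3) = 51, (3*2 - 1*-6) = 12, (1*3 - -10*2) = 23, (-10*-3 - -7*3) = 51
Sum = 137
Area = (1/2)(137) = 137/2

137/2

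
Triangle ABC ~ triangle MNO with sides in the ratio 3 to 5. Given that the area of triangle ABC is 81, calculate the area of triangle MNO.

Area ratio = (3/5)^2 = 9/25. Area of MNO = 81 * 25/9 = 225.

225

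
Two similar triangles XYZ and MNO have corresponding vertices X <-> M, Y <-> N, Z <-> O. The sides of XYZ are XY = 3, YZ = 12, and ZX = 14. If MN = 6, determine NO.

Since the triangles are similar, the ratio of corresponding sides is constant.
Scale factor k = MN / XY = 6 / 3 = 2
NO = k * YZ = 2 * 12 = 24

24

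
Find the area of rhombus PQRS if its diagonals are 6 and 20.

The diagonals of a rhombus divide it into four right triangles.
Each triangle has legs 6/ 2 = 3 and 20/2 = 10, so each has area (1/2)*3*10 = 15.
Four such triangles give total area = (d1 * d2) / 2 = 60.

60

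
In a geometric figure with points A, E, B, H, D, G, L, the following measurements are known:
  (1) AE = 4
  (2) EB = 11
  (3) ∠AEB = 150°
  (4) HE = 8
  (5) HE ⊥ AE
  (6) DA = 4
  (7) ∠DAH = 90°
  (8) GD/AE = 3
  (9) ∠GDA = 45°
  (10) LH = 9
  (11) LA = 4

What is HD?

Step 1: By the law of cosines on triangle HEA: HA² = 8² + 4² − 2·8·4·cos(90°) = 80, so HA = 4·√5.
Step 2: By the law of cosines on triangle HAD: HD² = (4·√5)² + 4² − 2·4·√5·4·cos(90°) = 96, so HD = 4·√6.

Therefore, the length of HD = 4·√6.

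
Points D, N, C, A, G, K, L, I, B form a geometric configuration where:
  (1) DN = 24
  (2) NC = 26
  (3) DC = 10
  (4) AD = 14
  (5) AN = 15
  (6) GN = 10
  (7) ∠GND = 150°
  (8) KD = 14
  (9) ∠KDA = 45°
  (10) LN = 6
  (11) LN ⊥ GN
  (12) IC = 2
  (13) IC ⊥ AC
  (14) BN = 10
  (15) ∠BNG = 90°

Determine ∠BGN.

Step 1: By the law of cosines on triangle GNB: GB² = 10² + 10² − 2·10·10·cos(90°) = 200, so GB = 10·√2.
Step 2: By the inverse law of cosines on triangle BGN: cos(∠BGN) = ((10·√2)² + 10² − 10²) / (2·10·√2·10) = 200/282.84 = 0.7071, so ∠BGN = 45°.

Therefore, the measure of angle ∠BGN = 45°.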